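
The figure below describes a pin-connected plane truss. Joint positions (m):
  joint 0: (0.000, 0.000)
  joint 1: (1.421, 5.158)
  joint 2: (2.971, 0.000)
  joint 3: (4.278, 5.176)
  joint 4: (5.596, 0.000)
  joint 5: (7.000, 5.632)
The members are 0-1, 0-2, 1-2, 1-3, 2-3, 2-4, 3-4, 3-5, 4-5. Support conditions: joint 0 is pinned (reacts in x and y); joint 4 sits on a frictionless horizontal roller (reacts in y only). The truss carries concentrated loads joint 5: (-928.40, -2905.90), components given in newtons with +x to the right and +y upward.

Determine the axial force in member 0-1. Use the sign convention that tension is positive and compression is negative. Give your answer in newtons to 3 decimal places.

N=6 nodes, M=9 members, R=3 reactions → 2N=12, M+R=12
member 0 (0-1): L=5.3502, (cx,cy)=(0.2656,0.9641)
member 1 (0-2): L=2.9710, (cx,cy)=(1.0000,0.0000)
member 2 (1-2): L=5.3859, (cx,cy)=(0.2878,-0.9577)
member 3 (1-3): L=2.8571, (cx,cy)=(1.0000,0.0063)
member 4 (2-3): L=5.3385, (cx,cy)=(0.2448,0.9696)
member 5 (2-4): L=2.6250, (cx,cy)=(1.0000,0.0000)
member 6 (3-4): L=5.3412, (cx,cy)=(0.2468,-0.9691)
member 7 (3-5): L=2.7599, (cx,cy)=(0.9863,0.1652)
member 8 (4-5): L=5.8044, (cx,cy)=(0.2419,0.9703)
solve A·x = −loads:
  F[0-1] = -212.9496 N (compression)
  F[0-2] = -871.8407 N (compression)
  F[1-2] = +213.5940 N (tension)
  F[1-3] = -118.0320 N (compression)
  F[2-3] = -210.9783 N (compression)
  F[2-4] = -758.7172 N (compression)
  F[3-4] = +175.0521 N (tension)
  F[3-5] = -215.8456 N (compression)
  F[4-5] = -2958.0795 N (compression)
  Rx@0 = +928.4000 N
  Ry@0 = +205.3011 N
  Ry@4 = +2700.5989 N

-212.950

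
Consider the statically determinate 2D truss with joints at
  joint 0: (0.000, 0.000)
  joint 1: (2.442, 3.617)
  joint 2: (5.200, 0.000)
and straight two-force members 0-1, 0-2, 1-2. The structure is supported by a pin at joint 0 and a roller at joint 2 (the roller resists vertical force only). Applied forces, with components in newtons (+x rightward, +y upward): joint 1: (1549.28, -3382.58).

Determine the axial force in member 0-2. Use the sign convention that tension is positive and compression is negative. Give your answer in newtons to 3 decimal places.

2032.971

N=3 nodes, M=3 members, R=3 reactions → 2N=6, M+R=6
member 0 (0-1): L=4.3642, (cx,cy)=(0.5596,0.8288)
member 1 (0-2): L=5.2000, (cx,cy)=(1.0000,0.0000)
member 2 (1-2): L=4.5485, (cx,cy)=(0.6063,-0.7952)
solve A·x = −loads:
  F[0-1] = -864.4198 N (compression)
  F[0-2] = +2032.9708 N (tension)
  F[1-2] = -3352.8127 N (compression)
  Rx@0 = -1549.2800 N
  Ry@0 = +716.4250 N
  Ry@2 = +2666.1550 N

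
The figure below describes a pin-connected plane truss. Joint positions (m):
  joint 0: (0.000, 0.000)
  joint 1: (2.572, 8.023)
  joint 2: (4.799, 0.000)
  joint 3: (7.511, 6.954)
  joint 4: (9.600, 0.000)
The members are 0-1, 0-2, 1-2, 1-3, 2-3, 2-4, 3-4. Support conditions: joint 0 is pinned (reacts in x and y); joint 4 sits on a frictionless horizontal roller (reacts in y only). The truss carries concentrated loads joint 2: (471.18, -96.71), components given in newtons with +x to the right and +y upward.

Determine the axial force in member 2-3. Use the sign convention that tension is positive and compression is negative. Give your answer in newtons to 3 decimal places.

44.741

N=5 nodes, M=7 members, R=3 reactions → 2N=10, M+R=10
member 0 (0-1): L=8.4252, (cx,cy)=(0.3053,0.9523)
member 1 (0-2): L=4.7990, (cx,cy)=(1.0000,0.0000)
member 2 (1-2): L=8.3263, (cx,cy)=(0.2675,-0.9636)
member 3 (1-3): L=5.0534, (cx,cy)=(0.9774,-0.2115)
member 4 (2-3): L=7.4641, (cx,cy)=(0.3633,0.9317)
member 5 (2-4): L=4.8010, (cx,cy)=(1.0000,0.0000)
member 6 (3-4): L=7.2610, (cx,cy)=(0.2877,-0.9577)
solve A·x = −loads:
  F[0-1] = -50.7896 N (compression)
  F[0-2] = +486.6848 N (tension)
  F[1-2] = +57.1074 N (tension)
  F[1-3] = -31.4917 N (compression)
  F[2-3] = +44.7408 N (tension)
  F[2-4] = +14.5229 N (tension)
  F[3-4] = -50.4792 N (compression)
  Rx@0 = -471.1800 N
  Ry@0 = +48.3651 N
  Ry@4 = +48.3449 N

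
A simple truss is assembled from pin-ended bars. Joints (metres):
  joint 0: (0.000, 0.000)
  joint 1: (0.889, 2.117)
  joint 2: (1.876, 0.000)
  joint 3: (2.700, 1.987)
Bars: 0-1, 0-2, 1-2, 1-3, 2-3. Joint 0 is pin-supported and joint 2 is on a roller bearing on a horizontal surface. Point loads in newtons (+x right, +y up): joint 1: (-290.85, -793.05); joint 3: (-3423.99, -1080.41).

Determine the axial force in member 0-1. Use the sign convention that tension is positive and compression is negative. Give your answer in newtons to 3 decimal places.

N=4 nodes, M=5 members, R=3 reactions → 2N=8, M+R=8
member 0 (0-1): L=2.2961, (cx,cy)=(0.3872,0.9220)
member 1 (0-2): L=1.8760, (cx,cy)=(1.0000,0.0000)
member 2 (1-2): L=2.3358, (cx,cy)=(0.4226,-0.9063)
member 3 (1-3): L=1.8157, (cx,cy)=(0.9974,-0.0716)
member 4 (2-3): L=2.1511, (cx,cy)=(0.3831,0.9237)
solve A·x = −loads:
  F[0-1] = -4227.1884 N (compression)
  F[0-2] = -2078.1544 N (compression)
  F[1-2] = +3654.1438 N (tension)
  F[1-3] = -2897.3569 N (compression)
  F[2-3] = -1394.2059 N (compression)
  Rx@0 = +3714.8400 N
  Ry@0 = +3897.4841 N
  Ry@2 = -2024.0241 N

-4227.188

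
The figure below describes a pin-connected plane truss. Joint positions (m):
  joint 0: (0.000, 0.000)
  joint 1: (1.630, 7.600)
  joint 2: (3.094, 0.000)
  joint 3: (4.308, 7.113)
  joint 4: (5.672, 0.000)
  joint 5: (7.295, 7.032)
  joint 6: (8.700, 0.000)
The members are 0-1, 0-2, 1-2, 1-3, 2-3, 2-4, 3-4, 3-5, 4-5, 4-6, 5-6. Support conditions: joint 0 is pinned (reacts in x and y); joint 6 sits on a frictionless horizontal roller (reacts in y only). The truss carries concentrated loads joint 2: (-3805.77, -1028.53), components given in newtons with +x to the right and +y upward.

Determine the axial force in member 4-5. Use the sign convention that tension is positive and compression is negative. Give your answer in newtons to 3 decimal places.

N=7 nodes, M=11 members, R=3 reactions → 2N=14, M+R=14
member 0 (0-1): L=7.7728, (cx,cy)=(0.2097,0.9778)
member 1 (0-2): L=3.0940, (cx,cy)=(1.0000,0.0000)
member 2 (1-2): L=7.7397, (cx,cy)=(0.1892,-0.9819)
member 3 (1-3): L=2.7219, (cx,cy)=(0.9839,-0.1789)
member 4 (2-3): L=7.2159, (cx,cy)=(0.1682,0.9857)
member 5 (2-4): L=2.5780, (cx,cy)=(1.0000,0.0000)
member 6 (3-4): L=7.2426, (cx,cy)=(0.1883,-0.9821)
member 7 (3-5): L=2.9881, (cx,cy)=(0.9996,-0.0271)
member 8 (4-5): L=7.2169, (cx,cy)=(0.2249,0.9744)
member 9 (4-6): L=3.0280, (cx,cy)=(1.0000,0.0000)
member 10 (5-6): L=7.1710, (cx,cy)=(0.1959,-0.9806)
solve A·x = −loads:
  F[0-1] = -677.8232 N (compression)
  F[0-2] = -3663.6272 N (compression)
  F[1-2] = +726.7174 N (tension)
  F[1-3] = -284.1900 N (compression)
  F[2-3] = +319.4857 N (tension)
  F[2-4] = +225.8539 N (tension)
  F[3-4] = -368.1210 N (compression)
  F[3-5] = -156.5831 N (compression)
  F[4-5] = +371.0382 N (tension)
  F[4-6] = +73.0829 N (tension)
  F[5-6] = -373.0079 N (compression)
  Rx@0 = +3805.7700 N
  Ry@0 = +662.7516 N
  Ry@6 = +365.7784 N

371.038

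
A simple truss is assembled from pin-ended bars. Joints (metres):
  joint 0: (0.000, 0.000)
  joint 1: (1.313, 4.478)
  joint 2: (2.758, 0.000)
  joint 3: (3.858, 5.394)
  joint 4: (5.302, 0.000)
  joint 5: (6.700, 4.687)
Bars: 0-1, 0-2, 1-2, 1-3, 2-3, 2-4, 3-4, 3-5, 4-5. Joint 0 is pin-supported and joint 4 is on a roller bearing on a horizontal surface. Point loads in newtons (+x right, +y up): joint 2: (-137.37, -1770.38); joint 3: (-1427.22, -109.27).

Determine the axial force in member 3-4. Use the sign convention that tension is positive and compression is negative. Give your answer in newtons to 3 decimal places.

467.457

N=6 nodes, M=9 members, R=3 reactions → 2N=12, M+R=12
member 0 (0-1): L=4.6665, (cx,cy)=(0.2814,0.9596)
member 1 (0-2): L=2.7580, (cx,cy)=(1.0000,0.0000)
member 2 (1-2): L=4.7054, (cx,cy)=(0.3071,-0.9517)
member 3 (1-3): L=2.7048, (cx,cy)=(0.9409,0.3387)
member 4 (2-3): L=5.5050, (cx,cy)=(0.1998,0.9798)
member 5 (2-4): L=2.5440, (cx,cy)=(1.0000,0.0000)
member 6 (3-4): L=5.5839, (cx,cy)=(0.2586,-0.9660)
member 7 (3-5): L=2.9286, (cx,cy)=(0.9704,-0.2414)
member 8 (4-5): L=4.8911, (cx,cy)=(0.2858,0.9583)
solve A·x = −loads:
  F[0-1] = -2429.3509 N (compression)
  F[0-2] = -881.0540 N (compression)
  F[1-2] = +1963.0670 N (tension)
  F[1-3] = -1367.1706 N (compression)
  F[2-3] = -99.8423 N (compression)
  F[2-4] = -120.8839 N (compression)
  F[3-4] = +467.4572 N (tension)
  F[3-5] = -0.0000 N (tension)
  F[4-5] = +0.0000 N (tension)
  Rx@0 = +1564.5900 N
  Ry@0 = +2331.2066 N
  Ry@4 = -451.5566 N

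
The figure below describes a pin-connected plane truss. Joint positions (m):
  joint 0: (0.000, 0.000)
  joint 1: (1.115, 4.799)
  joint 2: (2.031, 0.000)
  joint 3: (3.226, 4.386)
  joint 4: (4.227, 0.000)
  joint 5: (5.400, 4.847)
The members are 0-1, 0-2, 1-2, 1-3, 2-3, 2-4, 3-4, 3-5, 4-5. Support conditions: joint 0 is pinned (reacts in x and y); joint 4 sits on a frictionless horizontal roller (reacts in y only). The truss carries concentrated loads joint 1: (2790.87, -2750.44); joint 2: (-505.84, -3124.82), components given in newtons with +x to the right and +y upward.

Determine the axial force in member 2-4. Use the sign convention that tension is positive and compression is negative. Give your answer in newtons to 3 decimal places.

1231.387

N=6 nodes, M=9 members, R=3 reactions → 2N=12, M+R=12
member 0 (0-1): L=4.9268, (cx,cy)=(0.2263,0.9741)
member 1 (0-2): L=2.0310, (cx,cy)=(1.0000,0.0000)
member 2 (1-2): L=4.8856, (cx,cy)=(0.1875,-0.9823)
member 3 (1-3): L=2.1510, (cx,cy)=(0.9814,-0.1920)
member 4 (2-3): L=4.5459, (cx,cy)=(0.2629,0.9648)
member 5 (2-4): L=2.1960, (cx,cy)=(1.0000,0.0000)
member 6 (3-4): L=4.4988, (cx,cy)=(0.2225,-0.9749)
member 7 (3-5): L=2.2223, (cx,cy)=(0.9782,0.2074)
member 8 (4-5): L=4.9869, (cx,cy)=(0.2352,0.9719)
solve A·x = −loads:
  F[0-1] = -492.5738 N (compression)
  F[0-2] = +2396.5054 N (tension)
  F[1-2] = -1800.8149 N (compression)
  F[1-3] = -2613.3359 N (compression)
  F[2-3] = +5072.0871 N (tension)
  F[2-4] = +1231.3866 N (tension)
  F[3-4] = -5534.1998 N (compression)
  F[3-5] = -0.0000 N (compression)
  F[4-5] = +0.0000 N (tension)
  Rx@0 = -2285.0300 N
  Ry@0 = +479.7939 N
  Ry@4 = +5395.4661 N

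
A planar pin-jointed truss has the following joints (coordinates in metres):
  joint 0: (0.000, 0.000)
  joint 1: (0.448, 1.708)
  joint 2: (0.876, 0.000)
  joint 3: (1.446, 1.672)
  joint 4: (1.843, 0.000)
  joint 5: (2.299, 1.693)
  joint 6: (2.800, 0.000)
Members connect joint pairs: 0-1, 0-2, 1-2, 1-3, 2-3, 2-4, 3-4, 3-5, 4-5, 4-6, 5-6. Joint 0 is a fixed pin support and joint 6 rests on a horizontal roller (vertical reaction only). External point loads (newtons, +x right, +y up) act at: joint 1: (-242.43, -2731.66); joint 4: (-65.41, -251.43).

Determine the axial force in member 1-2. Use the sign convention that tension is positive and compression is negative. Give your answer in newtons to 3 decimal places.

N=7 nodes, M=11 members, R=3 reactions → 2N=14, M+R=14
member 0 (0-1): L=1.7658, (cx,cy)=(0.2537,0.9673)
member 1 (0-2): L=0.8760, (cx,cy)=(1.0000,0.0000)
member 2 (1-2): L=1.7608, (cx,cy)=(0.2431,-0.9700)
member 3 (1-3): L=0.9986, (cx,cy)=(0.9994,-0.0360)
member 4 (2-3): L=1.7665, (cx,cy)=(0.3227,0.9465)
member 5 (2-4): L=0.9670, (cx,cy)=(1.0000,0.0000)
member 6 (3-4): L=1.7185, (cx,cy)=(0.2310,-0.9729)
member 7 (3-5): L=0.8533, (cx,cy)=(0.9997,0.0246)
member 8 (4-5): L=1.7533, (cx,cy)=(0.2601,0.9656)
member 9 (4-6): L=0.9570, (cx,cy)=(1.0000,0.0000)
member 10 (5-6): L=1.7656, (cx,cy)=(0.2838,-0.9589)
solve A·x = −loads:
  F[0-1] = -2613.9410 N (compression)
  F[0-2] = +355.3500 N (tension)
  F[1-2] = -195.6538 N (compression)
  F[1-3] = -373.4451 N (compression)
  F[2-3] = +200.5112 N (tension)
  F[2-4] = +243.0927 N (tension)
  F[3-4] = -215.4457 N (compression)
  F[3-5] = -258.8094 N (compression)
  F[4-5] = +477.4787 N (tension)
  F[4-6] = +134.5503 N (tension)
  F[5-6] = -474.1687 N (compression)
  Rx@0 = +307.8400 N
  Ry@0 = +2528.4119 N
  Ry@6 = +454.6781 N

-195.654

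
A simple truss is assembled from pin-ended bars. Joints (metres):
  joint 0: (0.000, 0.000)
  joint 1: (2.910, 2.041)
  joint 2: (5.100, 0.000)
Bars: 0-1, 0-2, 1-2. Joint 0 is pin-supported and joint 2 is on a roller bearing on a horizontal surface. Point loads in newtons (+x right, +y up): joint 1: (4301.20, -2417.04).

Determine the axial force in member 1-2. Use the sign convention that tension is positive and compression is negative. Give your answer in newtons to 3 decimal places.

-4547.576

N=3 nodes, M=3 members, R=3 reactions → 2N=6, M+R=6
member 0 (0-1): L=3.5544, (cx,cy)=(0.8187,0.5742)
member 1 (0-2): L=5.1000, (cx,cy)=(1.0000,0.0000)
member 2 (1-2): L=2.9936, (cx,cy)=(0.7316,-0.6818)
solve A·x = −loads:
  F[0-1] = +1190.1729 N (tension)
  F[0-2] = +3326.8020 N (tension)
  F[1-2] = -4547.5764 N (compression)
  Rx@0 = -4301.2000 N
  Ry@0 = -683.4180 N
  Ry@2 = +3100.4580 N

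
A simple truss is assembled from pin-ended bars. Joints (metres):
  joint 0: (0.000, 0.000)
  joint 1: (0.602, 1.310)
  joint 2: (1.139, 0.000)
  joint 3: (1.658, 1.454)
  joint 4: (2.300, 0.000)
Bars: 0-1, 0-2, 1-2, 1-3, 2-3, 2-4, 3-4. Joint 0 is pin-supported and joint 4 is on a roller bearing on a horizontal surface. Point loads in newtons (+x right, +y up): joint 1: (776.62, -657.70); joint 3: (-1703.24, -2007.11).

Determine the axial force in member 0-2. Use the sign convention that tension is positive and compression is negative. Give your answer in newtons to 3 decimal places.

-154.494

N=5 nodes, M=7 members, R=3 reactions → 2N=10, M+R=10
member 0 (0-1): L=1.4417, (cx,cy)=(0.4176,0.9086)
member 1 (0-2): L=1.1390, (cx,cy)=(1.0000,0.0000)
member 2 (1-2): L=1.4158, (cx,cy)=(0.3793,-0.9253)
member 3 (1-3): L=1.0658, (cx,cy)=(0.9908,0.1351)
member 4 (2-3): L=1.5439, (cx,cy)=(0.3362,0.9418)
member 5 (2-4): L=1.1610, (cx,cy)=(1.0000,0.0000)
member 6 (3-4): L=1.5894, (cx,cy)=(0.4039,-0.9148)
solve A·x = −loads:
  F[0-1] = -1849.1287 N (compression)
  F[0-2] = -154.4940 N (compression)
  F[1-2] = +830.4160 N (tension)
  F[1-3] = -1880.9650 N (compression)
  F[2-3] = -815.8465 N (compression)
  F[2-4] = +434.7418 N (tension)
  F[3-4] = -1076.3094 N (compression)
  Rx@0 = +926.6200 N
  Ry@0 = +1680.2078 N
  Ry@4 = +984.6022 N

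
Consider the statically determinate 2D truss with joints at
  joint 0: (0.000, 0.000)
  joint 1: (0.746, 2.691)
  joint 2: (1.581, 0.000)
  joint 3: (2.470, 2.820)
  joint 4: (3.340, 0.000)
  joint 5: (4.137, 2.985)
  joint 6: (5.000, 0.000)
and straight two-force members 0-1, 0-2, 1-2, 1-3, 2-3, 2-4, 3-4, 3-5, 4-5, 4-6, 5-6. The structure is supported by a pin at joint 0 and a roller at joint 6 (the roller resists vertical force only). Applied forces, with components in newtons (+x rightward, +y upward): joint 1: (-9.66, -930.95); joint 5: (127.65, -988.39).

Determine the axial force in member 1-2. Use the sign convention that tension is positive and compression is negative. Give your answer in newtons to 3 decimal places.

-58.411

N=7 nodes, M=11 members, R=3 reactions → 2N=14, M+R=14
member 0 (0-1): L=2.7925, (cx,cy)=(0.2671,0.9637)
member 1 (0-2): L=1.5810, (cx,cy)=(1.0000,0.0000)
member 2 (1-2): L=2.8176, (cx,cy)=(0.2964,-0.9551)
member 3 (1-3): L=1.7288, (cx,cy)=(0.9972,0.0746)
member 4 (2-3): L=2.9568, (cx,cy)=(0.3007,0.9537)
member 5 (2-4): L=1.7590, (cx,cy)=(1.0000,0.0000)
member 6 (3-4): L=2.9512, (cx,cy)=(0.2948,-0.9556)
member 7 (3-5): L=1.6751, (cx,cy)=(0.9951,0.0985)
member 8 (4-5): L=3.0896, (cx,cy)=(0.2580,0.9662)
member 9 (4-6): L=1.6600, (cx,cy)=(1.0000,0.0000)
member 10 (5-6): L=3.1072, (cx,cy)=(0.2777,-0.9607)
solve A·x = −loads:
  F[0-1] = -925.2680 N (compression)
  F[0-2] = +365.1709 N (tension)
  F[1-2] = -58.4111 N (compression)
  F[1-3] = -220.8261 N (compression)
  F[2-3] = +58.4936 N (tension)
  F[2-4] = +330.2737 N (tension)
  F[3-4] = -60.2855 N (compression)
  F[3-5] = -185.7548 N (compression)
  F[4-5] = +59.6243 N (tension)
  F[4-6] = +297.1205 N (tension)
  F[5-6] = -1069.7884 N (compression)
  Rx@0 = -117.9900 N
  Ry@0 = +891.6403 N
  Ry@6 = +1027.6997 N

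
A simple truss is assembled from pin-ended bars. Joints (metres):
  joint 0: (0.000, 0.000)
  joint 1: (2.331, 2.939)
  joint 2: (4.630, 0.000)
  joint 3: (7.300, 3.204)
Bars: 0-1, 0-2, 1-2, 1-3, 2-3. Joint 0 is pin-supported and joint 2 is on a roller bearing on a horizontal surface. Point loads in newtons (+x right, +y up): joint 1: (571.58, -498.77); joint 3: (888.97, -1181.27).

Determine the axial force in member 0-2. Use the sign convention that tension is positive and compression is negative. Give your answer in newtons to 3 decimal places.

N=4 nodes, M=5 members, R=3 reactions → 2N=8, M+R=8
member 0 (0-1): L=3.7512, (cx,cy)=(0.6214,0.7835)
member 1 (0-2): L=4.6300, (cx,cy)=(1.0000,0.0000)
member 2 (1-2): L=3.7314, (cx,cy)=(0.6161,-0.7876)
member 3 (1-3): L=4.9761, (cx,cy)=(0.9986,0.0533)
member 4 (2-3): L=4.1707, (cx,cy)=(0.6402,0.7682)
solve A·x = −loads:
  F[0-1] = +1801.6146 N (tension)
  F[0-2] = +341.0159 N (tension)
  F[1-2] = -2292.6031 N (compression)
  F[1-3] = +1963.2762 N (tension)
  F[2-3] = -1673.7680 N (compression)
  Rx@0 = -1460.5500 N
  Ry@0 = -1411.5447 N
  Ry@2 = +3091.5847 N

341.016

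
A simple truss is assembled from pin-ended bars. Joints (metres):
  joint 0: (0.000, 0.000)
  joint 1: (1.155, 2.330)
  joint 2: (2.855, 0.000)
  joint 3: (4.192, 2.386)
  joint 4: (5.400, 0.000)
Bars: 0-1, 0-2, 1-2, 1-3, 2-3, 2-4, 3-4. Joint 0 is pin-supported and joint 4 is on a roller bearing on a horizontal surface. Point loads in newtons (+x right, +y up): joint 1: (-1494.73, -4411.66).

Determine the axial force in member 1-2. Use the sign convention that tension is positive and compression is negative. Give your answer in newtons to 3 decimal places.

N=5 nodes, M=7 members, R=3 reactions → 2N=10, M+R=10
member 0 (0-1): L=2.6006, (cx,cy)=(0.4441,0.8960)
member 1 (0-2): L=2.8550, (cx,cy)=(1.0000,0.0000)
member 2 (1-2): L=2.8843, (cx,cy)=(0.5894,-0.8078)
member 3 (1-3): L=3.0375, (cx,cy)=(0.9998,0.0184)
member 4 (2-3): L=2.7351, (cx,cy)=(0.4888,0.8724)
member 5 (2-4): L=2.5450, (cx,cy)=(1.0000,0.0000)
member 6 (3-4): L=2.6744, (cx,cy)=(0.4517,-0.8922)
solve A·x = −loads:
  F[0-1] = -4590.6102 N (compression)
  F[0-2] = +544.1193 N (tension)
  F[1-2] = -377.0471 N (compression)
  F[1-3] = -321.9394 N (compression)
  F[2-3] = +349.1526 N (tension)
  F[2-4] = +151.2059 N (tension)
  F[3-4] = -334.7523 N (compression)
  Rx@0 = +1494.7300 N
  Ry@0 = +4113.0033 N
  Ry@4 = +298.6567 N

-377.047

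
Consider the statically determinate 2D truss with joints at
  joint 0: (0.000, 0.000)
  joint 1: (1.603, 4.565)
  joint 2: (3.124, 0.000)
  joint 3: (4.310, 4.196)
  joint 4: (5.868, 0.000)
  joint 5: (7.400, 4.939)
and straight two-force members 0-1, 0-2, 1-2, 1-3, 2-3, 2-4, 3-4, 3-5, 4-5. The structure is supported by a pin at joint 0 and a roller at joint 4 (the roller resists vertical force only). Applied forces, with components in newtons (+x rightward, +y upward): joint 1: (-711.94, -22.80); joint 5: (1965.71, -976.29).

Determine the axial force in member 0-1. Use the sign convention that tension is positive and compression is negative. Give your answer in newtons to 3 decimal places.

1419.122

N=6 nodes, M=9 members, R=3 reactions → 2N=12, M+R=12
member 0 (0-1): L=4.8383, (cx,cy)=(0.3313,0.9435)
member 1 (0-2): L=3.1240, (cx,cy)=(1.0000,0.0000)
member 2 (1-2): L=4.8117, (cx,cy)=(0.3161,-0.9487)
member 3 (1-3): L=2.7320, (cx,cy)=(0.9908,-0.1351)
member 4 (2-3): L=4.3604, (cx,cy)=(0.2720,0.9623)
member 5 (2-4): L=2.7440, (cx,cy)=(1.0000,0.0000)
member 6 (3-4): L=4.4759, (cx,cy)=(0.3481,-0.9375)
member 7 (3-5): L=3.1781, (cx,cy)=(0.9723,0.2338)
member 8 (4-5): L=5.1711, (cx,cy)=(0.2963,0.9551)
solve A·x = −loads:
  F[0-1] = +1419.1216 N (tension)
  F[0-2] = +783.5910 N (tension)
  F[1-2] = -1681.5893 N (compression)
  F[1-3] = +1729.5224 N (tension)
  F[2-3] = +1657.8689 N (tension)
  F[2-4] = -198.8948 N (compression)
  F[3-4] = -823.8496 N (compression)
  F[3-5] = +2521.2456 N (tension)
  F[4-5] = -1639.3239 N (compression)
  Rx@0 = -1253.7700 N
  Ry@0 = -1338.9690 N
  Ry@4 = +2338.0590 N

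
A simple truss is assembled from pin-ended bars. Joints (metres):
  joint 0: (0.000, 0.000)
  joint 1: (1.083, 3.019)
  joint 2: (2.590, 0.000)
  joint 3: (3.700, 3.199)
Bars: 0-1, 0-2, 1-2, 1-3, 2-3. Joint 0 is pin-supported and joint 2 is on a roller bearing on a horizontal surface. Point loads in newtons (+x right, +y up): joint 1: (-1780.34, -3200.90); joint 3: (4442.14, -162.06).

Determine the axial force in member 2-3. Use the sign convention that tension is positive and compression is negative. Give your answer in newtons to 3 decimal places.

N=4 nodes, M=5 members, R=3 reactions → 2N=8, M+R=8
member 0 (0-1): L=3.2074, (cx,cy)=(0.3377,0.9413)
member 1 (0-2): L=2.5900, (cx,cy)=(1.0000,0.0000)
member 2 (1-2): L=3.3742, (cx,cy)=(0.4466,-0.8947)
member 3 (1-3): L=2.6232, (cx,cy)=(0.9976,0.0686)
member 4 (2-3): L=3.3861, (cx,cy)=(0.3278,0.9447)
solve A·x = −loads:
  F[0-1] = +1719.3959 N (tension)
  F[0-2] = +2081.2298 N (tension)
  F[1-2] = -5032.1091 N (compression)
  F[1-3] = +4619.2424 N (tension)
  F[2-3] = -507.0450 N (compression)
  Rx@0 = -2661.8000 N
  Ry@0 = -1618.4130 N
  Ry@2 = +4981.3730 N

-507.045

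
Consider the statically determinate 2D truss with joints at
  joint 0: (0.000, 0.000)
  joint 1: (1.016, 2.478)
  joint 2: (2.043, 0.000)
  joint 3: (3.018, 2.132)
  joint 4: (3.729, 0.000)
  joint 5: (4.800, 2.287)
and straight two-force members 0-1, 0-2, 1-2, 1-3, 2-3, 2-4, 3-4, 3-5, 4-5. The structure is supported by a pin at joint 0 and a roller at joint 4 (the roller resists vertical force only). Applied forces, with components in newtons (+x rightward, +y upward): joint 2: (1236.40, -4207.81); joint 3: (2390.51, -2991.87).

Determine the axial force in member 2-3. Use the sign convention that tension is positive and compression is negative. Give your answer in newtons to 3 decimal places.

N=6 nodes, M=9 members, R=3 reactions → 2N=12, M+R=12
member 0 (0-1): L=2.6782, (cx,cy)=(0.3794,0.9252)
member 1 (0-2): L=2.0430, (cx,cy)=(1.0000,0.0000)
member 2 (1-2): L=2.6824, (cx,cy)=(0.3829,-0.9238)
member 3 (1-3): L=2.0317, (cx,cy)=(0.9854,-0.1703)
member 4 (2-3): L=2.3444, (cx,cy)=(0.4159,0.9094)
member 5 (2-4): L=1.6860, (cx,cy)=(1.0000,0.0000)
member 6 (3-4): L=2.2474, (cx,cy)=(0.3164,-0.9486)
member 7 (3-5): L=1.7887, (cx,cy)=(0.9962,0.0867)
member 8 (4-5): L=2.5254, (cx,cy)=(0.4241,0.9056)
solve A·x = −loads:
  F[0-1] = -1195.5697 N (compression)
  F[0-2] = +4080.4609 N (tension)
  F[1-2] = +1381.2266 N (tension)
  F[1-3] = -996.9414 N (compression)
  F[2-3] = +3223.8635 N (tension)
  F[2-4] = +2032.1127 N (tension)
  F[3-4] = -6423.3932 N (compression)
  F[3-5] = +0.0000 N (tension)
  F[4-5] = -0.0000 N (compression)
  Rx@0 = -3626.9100 N
  Ry@0 = +1106.2000 N
  Ry@4 = +6093.4800 N

3223.863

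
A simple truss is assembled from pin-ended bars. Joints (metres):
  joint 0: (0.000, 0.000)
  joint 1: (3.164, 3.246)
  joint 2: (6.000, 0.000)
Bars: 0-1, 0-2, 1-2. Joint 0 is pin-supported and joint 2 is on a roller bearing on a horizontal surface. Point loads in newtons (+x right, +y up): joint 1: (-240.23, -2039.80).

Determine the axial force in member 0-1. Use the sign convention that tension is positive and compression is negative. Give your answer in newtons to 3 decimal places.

N=3 nodes, M=3 members, R=3 reactions → 2N=6, M+R=6
member 0 (0-1): L=4.5329, (cx,cy)=(0.6980,0.7161)
member 1 (0-2): L=6.0000, (cx,cy)=(1.0000,0.0000)
member 2 (1-2): L=4.3104, (cx,cy)=(0.6579,-0.7531)
solve A·x = −loads:
  F[0-1] = -1527.8862 N (compression)
  F[0-2] = +826.2406 N (tension)
  F[1-2] = -1255.7879 N (compression)
  Rx@0 = +240.2300 N
  Ry@0 = +1094.1099 N
  Ry@2 = +945.6901 N

-1527.886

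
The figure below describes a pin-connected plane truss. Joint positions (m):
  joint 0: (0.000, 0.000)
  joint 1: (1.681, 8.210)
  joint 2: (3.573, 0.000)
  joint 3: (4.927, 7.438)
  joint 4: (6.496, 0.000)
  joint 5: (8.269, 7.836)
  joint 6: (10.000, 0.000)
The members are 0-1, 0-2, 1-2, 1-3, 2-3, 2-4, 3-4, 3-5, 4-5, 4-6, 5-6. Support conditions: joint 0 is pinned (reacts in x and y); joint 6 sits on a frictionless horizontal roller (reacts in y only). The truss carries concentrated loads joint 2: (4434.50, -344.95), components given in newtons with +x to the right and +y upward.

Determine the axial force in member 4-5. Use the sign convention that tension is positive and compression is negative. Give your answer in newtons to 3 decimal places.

N=7 nodes, M=11 members, R=3 reactions → 2N=14, M+R=14
member 0 (0-1): L=8.3803, (cx,cy)=(0.2006,0.9797)
member 1 (0-2): L=3.5730, (cx,cy)=(1.0000,0.0000)
member 2 (1-2): L=8.4252, (cx,cy)=(0.2246,-0.9745)
member 3 (1-3): L=3.3365, (cx,cy)=(0.9729,-0.2314)
member 4 (2-3): L=7.5602, (cx,cy)=(0.1791,0.9838)
member 5 (2-4): L=2.9230, (cx,cy)=(1.0000,0.0000)
member 6 (3-4): L=7.6017, (cx,cy)=(0.2064,-0.9785)
member 7 (3-5): L=3.3656, (cx,cy)=(0.9930,0.1183)
member 8 (4-5): L=8.0341, (cx,cy)=(0.2207,0.9753)
member 9 (4-6): L=3.5040, (cx,cy)=(1.0000,0.0000)
member 10 (5-6): L=8.0249, (cx,cy)=(0.2157,-0.9765)
solve A·x = −loads:
  F[0-1] = -226.2988 N (compression)
  F[0-2] = +4479.8930 N (tension)
  F[1-2] = +252.4239 N (tension)
  F[1-3] = -104.9258 N (compression)
  F[2-3] = +100.5997 N (tension)
  F[2-4] = +84.0616 N (tension)
  F[3-4] = -132.8566 N (compression)
  F[3-5] = -57.0400 N (compression)
  F[4-5] = +133.2819 N (tension)
  F[4-6] = +27.2265 N (tension)
  F[5-6] = -126.2220 N (compression)
  Rx@0 = -4434.5000 N
  Ry@0 = +221.6994 N
  Ry@6 = +123.2506 N

133.282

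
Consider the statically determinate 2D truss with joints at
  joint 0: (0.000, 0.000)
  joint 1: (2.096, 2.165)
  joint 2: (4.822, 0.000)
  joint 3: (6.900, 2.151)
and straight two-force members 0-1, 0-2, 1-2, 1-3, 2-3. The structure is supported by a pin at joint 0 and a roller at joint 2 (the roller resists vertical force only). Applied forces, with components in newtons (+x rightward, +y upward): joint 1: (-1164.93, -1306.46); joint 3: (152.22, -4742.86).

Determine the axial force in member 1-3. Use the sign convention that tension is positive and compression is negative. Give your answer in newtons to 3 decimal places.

4720.848

N=4 nodes, M=5 members, R=3 reactions → 2N=8, M+R=8
member 0 (0-1): L=3.0134, (cx,cy)=(0.6956,0.7185)
member 1 (0-2): L=4.8220, (cx,cy)=(1.0000,0.0000)
member 2 (1-2): L=3.4811, (cx,cy)=(0.7831,-0.6219)
member 3 (1-3): L=4.8040, (cx,cy)=(1.0000,-0.0029)
member 4 (2-3): L=2.9908, (cx,cy)=(0.6948,0.7192)
solve A·x = −loads:
  F[0-1] = +1183.3422 N (tension)
  F[0-2] = -1835.8016 N (compression)
  F[1-2] = -3489.8262 N (compression)
  F[1-3] = +4720.8476 N (tension)
  F[2-3] = -6575.4531 N (compression)
  Rx@0 = +1012.7100 N
  Ry@0 = -850.1877 N
  Ry@2 = +6899.5077 N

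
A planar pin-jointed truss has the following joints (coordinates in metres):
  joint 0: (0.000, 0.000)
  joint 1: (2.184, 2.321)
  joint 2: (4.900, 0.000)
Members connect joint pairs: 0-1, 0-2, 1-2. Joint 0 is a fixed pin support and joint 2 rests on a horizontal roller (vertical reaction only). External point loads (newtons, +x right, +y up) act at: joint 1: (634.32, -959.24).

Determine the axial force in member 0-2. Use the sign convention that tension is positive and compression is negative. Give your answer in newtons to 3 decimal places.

851.904

N=3 nodes, M=3 members, R=3 reactions → 2N=6, M+R=6
member 0 (0-1): L=3.1870, (cx,cy)=(0.6853,0.7283)
member 1 (0-2): L=4.9000, (cx,cy)=(1.0000,0.0000)
member 2 (1-2): L=3.5726, (cx,cy)=(0.7602,-0.6497)
solve A·x = −loads:
  F[0-1] = -317.5077 N (compression)
  F[0-2] = +851.9037 N (tension)
  F[1-2] = -1120.5958 N (compression)
  Rx@0 = -634.3200 N
  Ry@0 = +231.2325 N
  Ry@2 = +728.0075 N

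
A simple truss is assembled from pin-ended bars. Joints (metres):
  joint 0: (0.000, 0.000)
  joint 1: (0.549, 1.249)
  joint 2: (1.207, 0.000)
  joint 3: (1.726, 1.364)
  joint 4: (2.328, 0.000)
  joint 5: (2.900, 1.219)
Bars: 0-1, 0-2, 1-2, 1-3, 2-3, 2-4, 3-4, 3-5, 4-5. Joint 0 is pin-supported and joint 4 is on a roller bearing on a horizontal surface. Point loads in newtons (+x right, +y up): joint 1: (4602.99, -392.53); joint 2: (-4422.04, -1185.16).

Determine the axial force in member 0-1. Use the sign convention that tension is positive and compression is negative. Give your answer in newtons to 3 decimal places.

1746.551

N=6 nodes, M=9 members, R=3 reactions → 2N=12, M+R=12
member 0 (0-1): L=1.3643, (cx,cy)=(0.4024,0.9155)
member 1 (0-2): L=1.2070, (cx,cy)=(1.0000,0.0000)
member 2 (1-2): L=1.4117, (cx,cy)=(0.4661,-0.8847)
member 3 (1-3): L=1.1826, (cx,cy)=(0.9953,0.0972)
member 4 (2-3): L=1.4594, (cx,cy)=(0.3556,0.9346)
member 5 (2-4): L=1.1210, (cx,cy)=(1.0000,0.0000)
member 6 (3-4): L=1.4909, (cx,cy)=(0.4038,-0.9149)
member 7 (3-5): L=1.1829, (cx,cy)=(0.9925,-0.1226)
member 8 (4-5): L=1.3465, (cx,cy)=(0.4248,0.9053)
solve A·x = −loads:
  F[0-1] = +1746.5511 N (tension)
  F[0-2] = -521.8529 N (compression)
  F[1-2] = -2550.3345 N (compression)
  F[1-3] = -2724.3963 N (compression)
  F[2-3] = +3682.2395 N (tension)
  F[2-4] = +1401.9885 N (tension)
  F[3-4] = -3472.2256 N (compression)
  F[3-5] = -0.0000 N (compression)
  F[4-5] = +0.0000 N (tension)
  Rx@0 = -180.9500 N
  Ry@0 = -1598.9086 N
  Ry@4 = +3176.5986 N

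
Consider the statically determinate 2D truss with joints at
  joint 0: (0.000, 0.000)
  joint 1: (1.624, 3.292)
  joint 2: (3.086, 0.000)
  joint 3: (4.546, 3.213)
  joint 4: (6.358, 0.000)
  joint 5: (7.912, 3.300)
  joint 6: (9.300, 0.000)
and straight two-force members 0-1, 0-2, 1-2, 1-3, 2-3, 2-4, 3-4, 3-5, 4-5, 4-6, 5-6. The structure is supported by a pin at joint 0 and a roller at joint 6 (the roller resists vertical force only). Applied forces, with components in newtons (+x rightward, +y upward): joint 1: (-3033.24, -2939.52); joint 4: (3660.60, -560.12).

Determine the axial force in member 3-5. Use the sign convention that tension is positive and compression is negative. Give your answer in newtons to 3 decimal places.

N=7 nodes, M=11 members, R=3 reactions → 2N=14, M+R=14
member 0 (0-1): L=3.6708, (cx,cy)=(0.4424,0.8968)
member 1 (0-2): L=3.0860, (cx,cy)=(1.0000,0.0000)
member 2 (1-2): L=3.6020, (cx,cy)=(0.4059,-0.9139)
member 3 (1-3): L=2.9231, (cx,cy)=(0.9996,-0.0270)
member 4 (2-3): L=3.5292, (cx,cy)=(0.4137,0.9104)
member 5 (2-4): L=3.2720, (cx,cy)=(1.0000,0.0000)
member 6 (3-4): L=3.6887, (cx,cy)=(0.4912,-0.8710)
member 7 (3-5): L=3.3671, (cx,cy)=(0.9997,0.0258)
member 8 (4-5): L=3.6476, (cx,cy)=(0.4260,0.9047)
member 9 (4-6): L=2.9420, (cx,cy)=(1.0000,0.0000)
member 10 (5-6): L=3.5800, (cx,cy)=(0.3877,-0.9218)
solve A·x = −loads:
  F[0-1] = -4100.1950 N (compression)
  F[0-2] = +2441.3377 N (tension)
  F[1-2] = +780.3493 N (tension)
  F[1-3] = +902.8632 N (tension)
  F[2-3] = -783.3587 N (compression)
  F[2-4] = +3082.1391 N (tension)
  F[3-4] = +851.5442 N (tension)
  F[3-5] = +160.2135 N (tension)
  F[4-5] = -200.7305 N (compression)
  F[4-6] = -74.6419 N (compression)
  F[5-6] = +192.5212 N (tension)
  Rx@0 = -627.3600 N
  Ry@0 = +3677.1026 N
  Ry@6 = -177.4626 N

160.214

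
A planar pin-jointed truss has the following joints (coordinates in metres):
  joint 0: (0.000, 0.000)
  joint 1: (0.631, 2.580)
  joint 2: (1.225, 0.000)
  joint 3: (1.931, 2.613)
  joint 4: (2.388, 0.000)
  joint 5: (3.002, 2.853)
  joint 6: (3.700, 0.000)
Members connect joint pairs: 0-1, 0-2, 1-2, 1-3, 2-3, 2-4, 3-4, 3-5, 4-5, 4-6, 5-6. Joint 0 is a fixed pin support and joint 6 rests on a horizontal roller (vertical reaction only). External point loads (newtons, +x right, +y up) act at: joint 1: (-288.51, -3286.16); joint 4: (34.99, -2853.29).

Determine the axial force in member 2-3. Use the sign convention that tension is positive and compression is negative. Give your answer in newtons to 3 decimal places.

-654.345

N=7 nodes, M=11 members, R=3 reactions → 2N=14, M+R=14
member 0 (0-1): L=2.6560, (cx,cy)=(0.2376,0.9714)
member 1 (0-2): L=1.2250, (cx,cy)=(1.0000,0.0000)
member 2 (1-2): L=2.6475, (cx,cy)=(0.2244,-0.9745)
member 3 (1-3): L=1.3004, (cx,cy)=(0.9997,0.0254)
member 4 (2-3): L=2.7067, (cx,cy)=(0.2608,0.9654)
member 5 (2-4): L=1.1630, (cx,cy)=(1.0000,0.0000)
member 6 (3-4): L=2.6527, (cx,cy)=(0.1723,-0.9850)
member 7 (3-5): L=1.0976, (cx,cy)=(0.9758,0.2187)
member 8 (4-5): L=2.9183, (cx,cy)=(0.2104,0.9776)
member 9 (4-6): L=1.3120, (cx,cy)=(1.0000,0.0000)
member 10 (5-6): L=2.9371, (cx,cy)=(0.2376,-0.9714)
solve A·x = −loads:
  F[0-1] = -4054.7626 N (compression)
  F[0-2] = +709.7761 N (tension)
  F[1-2] = +648.2199 N (tension)
  F[1-3] = -820.4868 N (compression)
  F[2-3] = -654.3450 N (compression)
  F[2-4] = +1025.8884 N (tension)
  F[3-4] = +420.5179 N (tension)
  F[3-5] = -1089.7167 N (compression)
  F[4-5] = +2494.9044 N (tension)
  F[4-6] = +538.4301 N (tension)
  F[5-6] = -2265.6826 N (compression)
  Rx@0 = +253.5200 N
  Ry@0 = +3938.6750 N
  Ry@6 = +2200.7750 N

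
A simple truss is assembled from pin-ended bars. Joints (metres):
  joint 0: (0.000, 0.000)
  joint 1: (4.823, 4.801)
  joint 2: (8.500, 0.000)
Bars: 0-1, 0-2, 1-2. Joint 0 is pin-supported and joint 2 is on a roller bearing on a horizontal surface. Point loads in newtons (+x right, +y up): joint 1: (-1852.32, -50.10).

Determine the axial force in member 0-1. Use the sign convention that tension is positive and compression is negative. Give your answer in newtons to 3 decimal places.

-1513.712

N=3 nodes, M=3 members, R=3 reactions → 2N=6, M+R=6
member 0 (0-1): L=6.8052, (cx,cy)=(0.7087,0.7055)
member 1 (0-2): L=8.5000, (cx,cy)=(1.0000,0.0000)
member 2 (1-2): L=6.0473, (cx,cy)=(0.6080,-0.7939)
solve A·x = −loads:
  F[0-1] = -1513.7122 N (compression)
  F[0-2] = -779.5199 N (compression)
  F[1-2] = +1282.0224 N (tension)
  Rx@0 = +1852.3200 N
  Ry@0 = +1067.9066 N
  Ry@2 = -1017.8066 N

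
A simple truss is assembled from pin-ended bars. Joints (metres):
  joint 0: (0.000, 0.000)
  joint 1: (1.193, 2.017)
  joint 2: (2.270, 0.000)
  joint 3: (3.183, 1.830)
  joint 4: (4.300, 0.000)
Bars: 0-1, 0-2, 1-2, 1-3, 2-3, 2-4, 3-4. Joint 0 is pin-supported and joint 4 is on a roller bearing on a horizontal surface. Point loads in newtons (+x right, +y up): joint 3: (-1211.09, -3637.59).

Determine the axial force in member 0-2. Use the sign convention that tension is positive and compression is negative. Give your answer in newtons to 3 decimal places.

-347.336

N=5 nodes, M=7 members, R=3 reactions → 2N=10, M+R=10
member 0 (0-1): L=2.3434, (cx,cy)=(0.5091,0.8607)
member 1 (0-2): L=2.2700, (cx,cy)=(1.0000,0.0000)
member 2 (1-2): L=2.2865, (cx,cy)=(0.4710,-0.8821)
member 3 (1-3): L=1.9988, (cx,cy)=(0.9956,-0.0936)
member 4 (2-3): L=2.0451, (cx,cy)=(0.4464,0.8948)
member 5 (2-4): L=2.0300, (cx,cy)=(1.0000,0.0000)
member 6 (3-4): L=2.1440, (cx,cy)=(0.5210,-0.8536)
solve A·x = −loads:
  F[0-1] = -1696.6666 N (compression)
  F[0-2] = -347.3362 N (compression)
  F[1-2] = +1839.8175 N (tension)
  F[1-3] = -1737.9666 N (compression)
  F[2-3] = -1813.7151 N (compression)
  F[2-4] = +1328.9524 N (tension)
  F[3-4] = -2550.7864 N (compression)
  Rx@0 = +1211.0900 N
  Ry@0 = +1460.3448 N
  Ry@4 = +2177.2452 N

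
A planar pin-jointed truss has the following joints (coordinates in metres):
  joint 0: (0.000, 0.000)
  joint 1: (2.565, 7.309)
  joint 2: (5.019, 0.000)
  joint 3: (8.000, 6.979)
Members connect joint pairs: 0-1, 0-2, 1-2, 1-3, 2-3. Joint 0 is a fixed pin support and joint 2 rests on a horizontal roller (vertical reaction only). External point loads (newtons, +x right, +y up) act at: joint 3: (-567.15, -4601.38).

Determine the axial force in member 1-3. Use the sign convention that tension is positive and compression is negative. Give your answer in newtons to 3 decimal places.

1365.439

N=4 nodes, M=5 members, R=3 reactions → 2N=8, M+R=8
member 0 (0-1): L=7.7460, (cx,cy)=(0.3311,0.9436)
member 1 (0-2): L=5.0190, (cx,cy)=(1.0000,0.0000)
member 2 (1-2): L=7.7100, (cx,cy)=(0.3183,-0.9480)
member 3 (1-3): L=5.4450, (cx,cy)=(0.9982,-0.0606)
member 4 (2-3): L=7.5890, (cx,cy)=(0.3928,0.9196)
solve A·x = −loads:
  F[0-1] = +2060.5795 N (tension)
  F[0-2] = -1249.4864 N (compression)
  F[1-2] = -2138.2845 N (compression)
  F[1-3] = +1365.4395 N (tension)
  F[2-3] = -4913.5720 N (compression)
  Rx@0 = +567.1500 N
  Ry@0 = -1944.3263 N
  Ry@2 = +6545.7063 N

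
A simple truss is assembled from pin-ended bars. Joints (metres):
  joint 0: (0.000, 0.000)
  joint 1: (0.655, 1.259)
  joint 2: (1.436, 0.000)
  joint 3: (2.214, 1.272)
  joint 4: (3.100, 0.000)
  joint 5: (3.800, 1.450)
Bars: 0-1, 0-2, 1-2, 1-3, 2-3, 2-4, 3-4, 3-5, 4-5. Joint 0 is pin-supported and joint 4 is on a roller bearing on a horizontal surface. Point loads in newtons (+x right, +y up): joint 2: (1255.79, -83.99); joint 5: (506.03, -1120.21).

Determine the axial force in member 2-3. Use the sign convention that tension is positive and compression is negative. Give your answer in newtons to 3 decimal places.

N=6 nodes, M=9 members, R=3 reactions → 2N=12, M+R=12
member 0 (0-1): L=1.4192, (cx,cy)=(0.4615,0.8871)
member 1 (0-2): L=1.4360, (cx,cy)=(1.0000,0.0000)
member 2 (1-2): L=1.4816, (cx,cy)=(0.5271,-0.8498)
member 3 (1-3): L=1.5591, (cx,cy)=(1.0000,0.0083)
member 4 (2-3): L=1.4911, (cx,cy)=(0.5218,0.8531)
member 5 (2-4): L=1.6640, (cx,cy)=(1.0000,0.0000)
member 6 (3-4): L=1.5502, (cx,cy)=(0.5716,-0.8206)
member 7 (3-5): L=1.5960, (cx,cy)=(0.9938,0.1115)
member 8 (4-5): L=1.6101, (cx,cy)=(0.4347,0.9006)
solve A·x = −loads:
  F[0-1] = +501.1229 N (tension)
  F[0-2] = +1530.5366 N (tension)
  F[1-2] = -518.1979 N (compression)
  F[1-3] = +504.4661 N (tension)
  F[2-3] = +614.6437 N (tension)
  F[2-4] = -319.1246 N (compression)
  F[3-4] = -492.7486 N (compression)
  F[3-5] = +1113.7366 N (tension)
  F[4-5] = -1381.8497 N (compression)
  Rx@0 = -1761.8200 N
  Ry@0 = -444.5584 N
  Ry@4 = +1648.7584 N

614.644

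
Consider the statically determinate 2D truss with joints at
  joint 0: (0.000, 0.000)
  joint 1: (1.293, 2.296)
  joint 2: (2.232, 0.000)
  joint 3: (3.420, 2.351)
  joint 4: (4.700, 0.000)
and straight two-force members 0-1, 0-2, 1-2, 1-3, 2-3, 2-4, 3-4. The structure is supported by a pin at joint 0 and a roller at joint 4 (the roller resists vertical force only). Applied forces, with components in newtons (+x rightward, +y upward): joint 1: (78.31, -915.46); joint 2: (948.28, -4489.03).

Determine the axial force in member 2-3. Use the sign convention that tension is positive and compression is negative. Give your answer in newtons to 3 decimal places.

2788.202

N=5 nodes, M=7 members, R=3 reactions → 2N=10, M+R=10
member 0 (0-1): L=2.6350, (cx,cy)=(0.4907,0.8713)
member 1 (0-2): L=2.2320, (cx,cy)=(1.0000,0.0000)
member 2 (1-2): L=2.4806, (cx,cy)=(0.3785,-0.9256)
member 3 (1-3): L=2.1277, (cx,cy)=(0.9997,0.0258)
member 4 (2-3): L=2.6341, (cx,cy)=(0.4510,0.8925)
member 5 (2-4): L=2.4680, (cx,cy)=(1.0000,0.0000)
member 6 (3-4): L=2.6769, (cx,cy)=(0.4782,-0.8783)
solve A·x = −loads:
  F[0-1] = -3423.0047 N (compression)
  F[0-2] = +2706.2365 N (tension)
  F[1-2] = +2161.3359 N (tension)
  F[1-3] = -2576.9668 N (compression)
  F[2-3] = +2788.2021 N (tension)
  F[2-4] = +1318.6101 N (tension)
  F[3-4] = -2757.6093 N (compression)
  Rx@0 = -1026.5900 N
  Ry@0 = +2982.5741 N
  Ry@4 = +2421.9159 N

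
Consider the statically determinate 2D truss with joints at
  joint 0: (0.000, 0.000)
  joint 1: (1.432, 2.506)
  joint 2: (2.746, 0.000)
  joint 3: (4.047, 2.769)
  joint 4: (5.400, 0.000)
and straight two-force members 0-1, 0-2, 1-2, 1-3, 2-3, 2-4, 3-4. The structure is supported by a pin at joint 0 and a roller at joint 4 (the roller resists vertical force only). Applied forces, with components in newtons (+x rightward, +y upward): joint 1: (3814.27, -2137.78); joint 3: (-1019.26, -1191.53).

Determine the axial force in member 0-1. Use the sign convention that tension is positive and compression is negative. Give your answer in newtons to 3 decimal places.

N=5 nodes, M=7 members, R=3 reactions → 2N=10, M+R=10
member 0 (0-1): L=2.8863, (cx,cy)=(0.4961,0.8682)
member 1 (0-2): L=2.7460, (cx,cy)=(1.0000,0.0000)
member 2 (1-2): L=2.8296, (cx,cy)=(0.4644,-0.8856)
member 3 (1-3): L=2.6282, (cx,cy)=(0.9950,0.1001)
member 4 (2-3): L=3.0594, (cx,cy)=(0.4252,0.9051)
member 5 (2-4): L=2.6540, (cx,cy)=(1.0000,0.0000)
member 6 (3-4): L=3.0819, (cx,cy)=(0.4390,-0.8985)
solve A·x = −loads:
  F[0-1] = -716.3511 N (compression)
  F[0-2] = +3150.4197 N (tension)
  F[1-2] = -2075.6044 N (compression)
  F[1-3] = -3221.9900 N (compression)
  F[2-3] = +2031.0229 N (tension)
  F[2-4] = +1322.8729 N (tension)
  F[3-4] = -3013.2539 N (compression)
  Rx@0 = -2795.0100 N
  Ry@0 = +621.9669 N
  Ry@4 = +2707.3431 N

-716.351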